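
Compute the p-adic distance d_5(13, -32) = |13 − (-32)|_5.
d_5(13, -32) = 1/5

Step 1 — x − y = 13 − (-32) = 45. Step 2 — v_5(45) = 1 (factor: 45 = (5^1 · 9); the sign does not affect v_p). Step 3 — |x − y|_5 = 5^{-1} = 1/5.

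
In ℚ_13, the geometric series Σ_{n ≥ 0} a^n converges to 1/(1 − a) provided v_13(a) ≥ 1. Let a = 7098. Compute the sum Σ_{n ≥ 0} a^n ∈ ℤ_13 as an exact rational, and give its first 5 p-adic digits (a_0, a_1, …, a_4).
Σ a^n = 1/(1 − a) = -1/7097;  first 5 digits = (1, 0, 3, 3, 9)

v_13(a) = 2 ≥ 1, so the series converges in ℤ_13 to 1/(1 − a) = 1/(1 − 7098) = -1/7097. Expand this rational in ℤ_13: compute digits iteratively via d_i = x_i mod 13, x_{i+1} = (x_i − d_i)/13. The first 5 digits are (1, 0, 3, 3, 9).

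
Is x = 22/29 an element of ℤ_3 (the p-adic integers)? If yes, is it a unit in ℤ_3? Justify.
x ∈ ℤ_3^× (unit); v_3(x) = 0

ℤ_3 = {x ∈ ℚ_3 : v_3(x) ≥ 0} and ℤ_3^× = {x ∈ ℤ_3 : v_3(x) = 0}. Here v_3(22/29) = v_3(num) − v_3(den) = 0; compare against these criteria.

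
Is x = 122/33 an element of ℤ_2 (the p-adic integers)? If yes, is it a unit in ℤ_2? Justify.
x ∈ ℤ_2 but not a unit; v_2(x) = 1 > 0

ℤ_2 = {x ∈ ℚ_2 : v_2(x) ≥ 0} and ℤ_2^× = {x ∈ ℤ_2 : v_2(x) = 0}. Here v_2(122/33) = v_2(num) − v_2(den) = 1; compare against these criteria.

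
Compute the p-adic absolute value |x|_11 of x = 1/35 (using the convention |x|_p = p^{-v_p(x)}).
|1/35|_11 = 1

Step 1 — compute v_11(x) by factoring powers of 11 out of the numerator and denominator: v_11(1/35) = 0. Step 2 — apply |x|_p = p^{-v_p(x)} = 11^{0} = 1.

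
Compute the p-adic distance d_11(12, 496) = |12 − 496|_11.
d_11(12, 496) = 1/121

Step 1 — x − y = 12 − 496 = -484. Step 2 — v_11(-484) = 2 (factor: -484 = −(11^2 · 4); the sign does not affect v_p). Step 3 — |x − y|_11 = 11^{-2} = 1/121.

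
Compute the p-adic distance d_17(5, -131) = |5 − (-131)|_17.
d_17(5, -131) = 1/17

Step 1 — x − y = 5 − (-131) = 136. Step 2 — v_17(136) = 1 (factor: 136 = (17^1 · 8); the sign does not affect v_p). Step 3 — |x − y|_17 = 17^{-1} = 1/17.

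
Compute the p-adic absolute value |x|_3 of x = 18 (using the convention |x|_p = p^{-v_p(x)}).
|18|_3 = 1/9

Step 1 — compute v_3(x) by factoring powers of 3 out of the numerator and denominator: v_3(18) = 2. Step 2 — apply |x|_p = p^{-v_p(x)} = 3^{-2} = 1/9.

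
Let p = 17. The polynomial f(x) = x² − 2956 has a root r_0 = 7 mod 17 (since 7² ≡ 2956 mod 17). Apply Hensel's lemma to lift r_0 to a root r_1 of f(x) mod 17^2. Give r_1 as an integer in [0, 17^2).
r_1 = 194 (mod 289)

Hensel's recurrence: r_{i+1} = r_i − f(r_i)·(f′(r_i))^{-1} mod 17^{i+2}, with f′(x) = 2x. Iterate:
  r_0 = 7 (mod 17)
  r_1 = 194 (mod 289)
Final: r_1 = 194, and one checks f(r_1) ≡ 0 mod 17^2.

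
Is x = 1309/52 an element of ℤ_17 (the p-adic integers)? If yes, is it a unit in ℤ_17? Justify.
x ∈ ℤ_17 but not a unit; v_17(x) = 1 > 0

ℤ_17 = {x ∈ ℚ_17 : v_17(x) ≥ 0} and ℤ_17^× = {x ∈ ℤ_17 : v_17(x) = 0}. Here v_17(1309/52) = v_17(num) − v_17(den) = 1; compare against these criteria.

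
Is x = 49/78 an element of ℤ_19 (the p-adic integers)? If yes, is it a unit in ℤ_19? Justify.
x ∈ ℤ_19^× (unit); v_19(x) = 0

ℤ_19 = {x ∈ ℚ_19 : v_19(x) ≥ 0} and ℤ_19^× = {x ∈ ℤ_19 : v_19(x) = 0}. Here v_19(49/78) = v_19(num) − v_19(den) = 0; compare against these criteria.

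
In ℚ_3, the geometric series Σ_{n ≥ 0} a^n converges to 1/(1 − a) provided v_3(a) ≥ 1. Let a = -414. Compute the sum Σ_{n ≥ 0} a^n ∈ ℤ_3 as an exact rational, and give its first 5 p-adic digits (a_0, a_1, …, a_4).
Σ a^n = 1/(1 − a) = 1/415;  first 5 digits = (1, 0, 2, 2, 1)

v_3(a) = 2 ≥ 1, so the series converges in ℤ_3 to 1/(1 − a) = 1/(1 − (-414)) = 1/415. Expand this rational in ℤ_3: compute digits iteratively via d_i = x_i mod 3, x_{i+1} = (x_i − d_i)/3. The first 5 digits are (1, 0, 2, 2, 1).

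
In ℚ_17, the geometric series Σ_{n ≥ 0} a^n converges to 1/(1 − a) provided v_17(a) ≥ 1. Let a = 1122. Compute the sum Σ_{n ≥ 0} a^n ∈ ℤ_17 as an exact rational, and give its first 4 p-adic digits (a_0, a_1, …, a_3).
Σ a^n = 1/(1 − a) = -1/1121;  first 4 digits = (1, 15, 7, 10)

v_17(a) = 1 ≥ 1, so the series converges in ℤ_17 to 1/(1 − a) = 1/(1 − 1122) = -1/1121. Expand this rational in ℤ_17: compute digits iteratively via d_i = x_i mod 17, x_{i+1} = (x_i − d_i)/17. The first 4 digits are (1, 15, 7, 10).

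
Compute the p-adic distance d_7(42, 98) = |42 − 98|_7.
d_7(42, 98) = 1/7

Step 1 — x − y = 42 − 98 = -56. Step 2 — v_7(-56) = 1 (factor: -56 = −(7^1 · 8); the sign does not affect v_p). Step 3 — |x − y|_7 = 7^{-1} = 1/7.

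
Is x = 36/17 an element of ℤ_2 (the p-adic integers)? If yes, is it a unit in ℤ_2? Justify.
x ∈ ℤ_2 but not a unit; v_2(x) = 2 > 0

ℤ_2 = {x ∈ ℚ_2 : v_2(x) ≥ 0} and ℤ_2^× = {x ∈ ℤ_2 : v_2(x) = 0}. Here v_2(36/17) = v_2(num) − v_2(den) = 2; compare against these criteria.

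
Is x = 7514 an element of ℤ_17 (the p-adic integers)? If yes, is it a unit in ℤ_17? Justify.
x ∈ ℤ_17 but not a unit; v_17(x) = 2 > 0

ℤ_17 = {x ∈ ℚ_17 : v_17(x) ≥ 0} and ℤ_17^× = {x ∈ ℤ_17 : v_17(x) = 0}. Here v_17(7514) = v_17(num) − v_17(den) = 2; compare against these criteria.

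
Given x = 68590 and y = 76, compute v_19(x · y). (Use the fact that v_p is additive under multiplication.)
v_19(5212840) = 4

v_p(x) = 3 (factor: 68590 = 19^3 · 10); v_p(y) = 1 (factor: 76 = 19^1 · 4). Additivity: v_p(xy) = v_p(x) + v_p(y) = 3 + 1 = 4. (Direct check: xy = 5212840 = 19^4 · (40).)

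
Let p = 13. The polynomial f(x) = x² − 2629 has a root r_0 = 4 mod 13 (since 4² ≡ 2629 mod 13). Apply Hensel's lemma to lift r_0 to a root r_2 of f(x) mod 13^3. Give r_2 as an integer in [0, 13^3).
r_2 = 1915 (mod 2197)

Hensel's recurrence: r_{i+1} = r_i − f(r_i)·(f′(r_i))^{-1} mod 13^{i+2}, with f′(x) = 2x. Iterate:
  r_0 = 4 (mod 13)
  r_1 = 56 (mod 169)
  r_2 = 1915 (mod 2197)
Final: r_2 = 1915, and one checks f(r_2) ≡ 0 mod 13^3.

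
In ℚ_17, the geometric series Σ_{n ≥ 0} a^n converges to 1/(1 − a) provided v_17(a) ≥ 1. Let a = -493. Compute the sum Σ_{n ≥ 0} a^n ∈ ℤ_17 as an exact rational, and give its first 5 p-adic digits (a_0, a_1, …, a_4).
Σ a^n = 1/(1 − a) = 1/494;  first 5 digits = (1, 5, 6, 4, 9)

v_17(a) = 1 ≥ 1, so the series converges in ℤ_17 to 1/(1 − a) = 1/(1 − (-493)) = 1/494. Expand this rational in ℤ_17: compute digits iteratively via d_i = x_i mod 17, x_{i+1} = (x_i − d_i)/17. The first 5 digits are (1, 5, 6, 4, 9).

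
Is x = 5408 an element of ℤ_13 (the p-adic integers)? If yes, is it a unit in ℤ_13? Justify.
x ∈ ℤ_13 but not a unit; v_13(x) = 2 > 0

ℤ_13 = {x ∈ ℚ_13 : v_13(x) ≥ 0} and ℤ_13^× = {x ∈ ℤ_13 : v_13(x) = 0}. Here v_13(5408) = v_13(num) − v_13(den) = 2; compare against these criteria.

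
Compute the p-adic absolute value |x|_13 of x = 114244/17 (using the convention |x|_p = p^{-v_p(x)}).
|114244/17|_13 = 1/28561

Step 1 — compute v_13(x) by factoring powers of 13 out of the numerator and denominator: v_13(114244/17) = 4. Step 2 — apply |x|_p = p^{-v_p(x)} = 13^{-4} = 1/28561.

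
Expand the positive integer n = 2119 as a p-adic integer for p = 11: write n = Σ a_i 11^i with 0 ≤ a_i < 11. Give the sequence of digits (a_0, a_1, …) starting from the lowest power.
(a_0, a_1, …) = (7, 5, 6, 1)

Repeated division by 11 gives the digits low-to-high: 2119 = 7 + 5·11^1 + 6·11^2 + 1·11^3. Digit sequence: (7, 5, 6, 1).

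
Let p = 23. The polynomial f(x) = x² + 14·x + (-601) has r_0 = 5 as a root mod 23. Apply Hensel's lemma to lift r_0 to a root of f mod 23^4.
r_3 = 12678 (mod 279841)

Hensel: r_{i+1} = r_i − f(r_i)·(f′(r_i))^{-1} mod 23^{i+2}, f′(x) = 2x + 14. Iterate:
  r_0 = 5 (mod 23)
  r_1 = 511 (mod 529)
  r_2 = 511 (mod 12167)
  r_3 = 12678 (mod 279841)
Final: r = 12678 satisfies f(r) ≡ 0 mod 23^4.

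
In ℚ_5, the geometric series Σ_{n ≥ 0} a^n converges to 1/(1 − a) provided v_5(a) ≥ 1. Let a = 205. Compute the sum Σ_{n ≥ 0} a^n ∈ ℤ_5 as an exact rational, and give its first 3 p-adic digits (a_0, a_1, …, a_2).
Σ a^n = 1/(1 − a) = -1/204;  first 3 digits = (1, 1, 4)

v_5(a) = 1 ≥ 1, so the series converges in ℤ_5 to 1/(1 − a) = 1/(1 − 205) = -1/204. Expand this rational in ℤ_5: compute digits iteratively via d_i = x_i mod 5, x_{i+1} = (x_i − d_i)/5. The first 3 digits are (1, 1, 4).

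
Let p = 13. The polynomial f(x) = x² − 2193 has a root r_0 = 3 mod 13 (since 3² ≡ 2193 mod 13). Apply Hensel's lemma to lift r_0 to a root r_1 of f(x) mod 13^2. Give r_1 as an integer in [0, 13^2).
r_1 = 29 (mod 169)

Hensel's recurrence: r_{i+1} = r_i − f(r_i)·(f′(r_i))^{-1} mod 13^{i+2}, with f′(x) = 2x. Iterate:
  r_0 = 3 (mod 13)
  r_1 = 29 (mod 169)
Final: r_1 = 29, and one checks f(r_1) ≡ 0 mod 13^2.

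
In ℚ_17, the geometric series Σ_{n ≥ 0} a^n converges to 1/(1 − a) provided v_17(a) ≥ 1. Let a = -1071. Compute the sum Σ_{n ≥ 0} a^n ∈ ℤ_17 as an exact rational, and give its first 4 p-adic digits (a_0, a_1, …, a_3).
Σ a^n = 1/(1 − a) = 1/1072;  first 4 digits = (1, 5, 4, 1)

v_17(a) = 1 ≥ 1, so the series converges in ℤ_17 to 1/(1 − a) = 1/(1 − (-1071)) = 1/1072. Expand this rational in ℤ_17: compute digits iteratively via d_i = x_i mod 17, x_{i+1} = (x_i − d_i)/17. The first 4 digits are (1, 5, 4, 1).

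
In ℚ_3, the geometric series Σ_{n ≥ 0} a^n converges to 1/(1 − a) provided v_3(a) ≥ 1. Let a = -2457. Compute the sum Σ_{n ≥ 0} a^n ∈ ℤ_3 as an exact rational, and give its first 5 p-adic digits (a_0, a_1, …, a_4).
Σ a^n = 1/(1 − a) = 1/2458;  first 5 digits = (1, 0, 0, 2, 2)

v_3(a) = 3 ≥ 1, so the series converges in ℤ_3 to 1/(1 − a) = 1/(1 − (-2457)) = 1/2458. Expand this rational in ℤ_3: compute digits iteratively via d_i = x_i mod 3, x_{i+1} = (x_i − d_i)/3. The first 5 digits are (1, 0, 0, 2, 2).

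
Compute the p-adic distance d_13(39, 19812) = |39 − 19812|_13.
d_13(39, 19812) = 1/2197

Step 1 — x − y = 39 − 19812 = -19773. Step 2 — v_13(-19773) = 3 (factor: -19773 = −(13^3 · 9); the sign does not affect v_p). Step 3 — |x − y|_13 = 13^{-3} = 1/2197.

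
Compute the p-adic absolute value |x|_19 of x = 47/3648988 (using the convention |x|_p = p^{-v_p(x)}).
|47/3648988|_19 = 130321

Step 1 — compute v_19(x) by factoring powers of 19 out of the numerator and denominator: v_19(47/3648988) = -4. Step 2 — apply |x|_p = p^{-v_p(x)} = 19^{4} = 130321.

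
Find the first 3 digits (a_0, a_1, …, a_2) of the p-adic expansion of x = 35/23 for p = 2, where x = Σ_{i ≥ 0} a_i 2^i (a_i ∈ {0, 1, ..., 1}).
(a_0, …, a_2) = (1, 0, 1)

v_2(35/23) = 0 (numerator and denominator both coprime to 2), so x ∈ ℤ_2^×. Compute digits iteratively via a_i = x_i mod 2, x_{i+1} = (x_i − a_i)/2, with x_0 = x:
  x_0 = 35/23;  a_0 = 1;  x_1 = (x_0 − 1)/2 = 6/23
  x_1 = 6/23;  a_1 = 0;  x_2 = (x_1 − 0)/2 = 3/23
  x_2 = 3/23;  a_2 = 1;  x_3 = (x_2 − 1)/2 = -10/23
Digits: (1, 0, 1).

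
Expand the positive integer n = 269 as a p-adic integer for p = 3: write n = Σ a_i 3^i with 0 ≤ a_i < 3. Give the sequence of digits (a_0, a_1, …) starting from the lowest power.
(a_0, a_1, …) = (2, 2, 2, 0, 0, 1)

Repeated division by 3 gives the digits low-to-high: 269 = 2 + 2·3^1 + 2·3^2 + 1·3^5. Digit sequence: (2, 2, 2, 0, 0, 1).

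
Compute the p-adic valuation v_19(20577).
v_19(20577) = 3

v_19(n) is the largest exponent k such that 19^k divides n. Factor out: 20577 = 19^3 · 3. (Sign doesn't affect v_p.) So v_19(20577) = 3.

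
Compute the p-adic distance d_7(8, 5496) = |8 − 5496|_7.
d_7(8, 5496) = 1/343

Step 1 — x − y = 8 − 5496 = -5488. Step 2 — v_7(-5488) = 3 (factor: -5488 = −(7^3 · 16); the sign does not affect v_p). Step 3 — |x − y|_7 = 7^{-3} = 1/343.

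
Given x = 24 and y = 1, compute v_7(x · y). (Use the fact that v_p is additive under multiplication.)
v_7(24) = 0

v_p(x) = 0 (factor: 24 = 7^0 · 24); v_p(y) = 0 (factor: 1 = 7^0 · 1). Additivity: v_p(xy) = v_p(x) + v_p(y) = 0 + 0 = 0. (Direct check: xy = 24 = 7^0 · (24).)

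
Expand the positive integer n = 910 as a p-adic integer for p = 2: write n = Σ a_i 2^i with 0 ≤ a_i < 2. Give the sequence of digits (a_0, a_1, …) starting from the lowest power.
(a_0, a_1, …) = (0, 1, 1, 1, 0, 0, 0, 1, 1, 1)

Repeated division by 2 gives the digits low-to-high: 910 = 1·2^1 + 1·2^2 + 1·2^3 + 1·2^7 + 1·2^8 + 1·2^9. Digit sequence: (0, 1, 1, 1, 0, 0, 0, 1, 1, 1).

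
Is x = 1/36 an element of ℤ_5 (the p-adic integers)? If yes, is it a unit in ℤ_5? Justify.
x ∈ ℤ_5^× (unit); v_5(x) = 0

ℤ_5 = {x ∈ ℚ_5 : v_5(x) ≥ 0} and ℤ_5^× = {x ∈ ℤ_5 : v_5(x) = 0}. Here v_5(1/36) = v_5(num) − v_5(den) = 0; compare against these criteria.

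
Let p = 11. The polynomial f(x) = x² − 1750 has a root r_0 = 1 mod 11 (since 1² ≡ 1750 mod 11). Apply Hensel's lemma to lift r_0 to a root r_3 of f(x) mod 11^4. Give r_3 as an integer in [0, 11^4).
r_3 = 12310 (mod 14641)

Hensel's recurrence: r_{i+1} = r_i − f(r_i)·(f′(r_i))^{-1} mod 11^{i+2}, with f′(x) = 2x. Iterate:
  r_0 = 1 (mod 11)
  r_1 = 89 (mod 121)
  r_2 = 331 (mod 1331)
  r_3 = 12310 (mod 14641)
Final: r_3 = 12310, and one checks f(r_3) ≡ 0 mod 11^4.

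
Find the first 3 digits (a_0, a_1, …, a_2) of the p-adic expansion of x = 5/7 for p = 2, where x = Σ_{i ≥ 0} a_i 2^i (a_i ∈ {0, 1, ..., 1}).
(a_0, …, a_2) = (1, 1, 0)

v_2(5/7) = 0 (numerator and denominator both coprime to 2), so x ∈ ℤ_2^×. Compute digits iteratively via a_i = x_i mod 2, x_{i+1} = (x_i − a_i)/2, with x_0 = x:
  x_0 = 5/7;  a_0 = 1;  x_1 = (x_0 − 1)/2 = -1/7
  x_1 = -1/7;  a_1 = 1;  x_2 = (x_1 − 1)/2 = -4/7
  x_2 = -4/7;  a_2 = 0;  x_3 = (x_2 − 0)/2 = -2/7
Digits: (1, 1, 0).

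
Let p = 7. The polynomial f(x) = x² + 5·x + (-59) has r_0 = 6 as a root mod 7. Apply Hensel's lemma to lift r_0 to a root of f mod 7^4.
r_3 = 1931 (mod 2401)

Hensel: r_{i+1} = r_i − f(r_i)·(f′(r_i))^{-1} mod 7^{i+2}, f′(x) = 2x + 5. Iterate:
  r_0 = 6 (mod 7)
  r_1 = 20 (mod 49)
  r_2 = 216 (mod 343)
  r_3 = 1931 (mod 2401)
Final: r = 1931 satisfies f(r) ≡ 0 mod 7^4.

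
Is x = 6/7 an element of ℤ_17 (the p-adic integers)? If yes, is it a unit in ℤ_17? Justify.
x ∈ ℤ_17^× (unit); v_17(x) = 0

ℤ_17 = {x ∈ ℚ_17 : v_17(x) ≥ 0} and ℤ_17^× = {x ∈ ℤ_17 : v_17(x) = 0}. Here v_17(6/7) = v_17(num) − v_17(den) = 0; compare against these criteria.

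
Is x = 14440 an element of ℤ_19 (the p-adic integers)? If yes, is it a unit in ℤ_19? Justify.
x ∈ ℤ_19 but not a unit; v_19(x) = 2 > 0

ℤ_19 = {x ∈ ℚ_19 : v_19(x) ≥ 0} and ℤ_19^× = {x ∈ ℤ_19 : v_19(x) = 0}. Here v_19(14440) = v_19(num) − v_19(den) = 2; compare against these criteria.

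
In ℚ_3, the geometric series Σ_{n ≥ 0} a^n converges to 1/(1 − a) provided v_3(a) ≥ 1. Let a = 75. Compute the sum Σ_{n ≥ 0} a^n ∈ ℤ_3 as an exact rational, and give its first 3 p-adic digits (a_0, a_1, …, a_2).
Σ a^n = 1/(1 − a) = -1/74;  first 3 digits = (1, 1, 0)

v_3(a) = 1 ≥ 1, so the series converges in ℤ_3 to 1/(1 − a) = 1/(1 − 75) = -1/74. Expand this rational in ℤ_3: compute digits iteratively via d_i = x_i mod 3, x_{i+1} = (x_i − d_i)/3. The first 3 digits are (1, 1, 0).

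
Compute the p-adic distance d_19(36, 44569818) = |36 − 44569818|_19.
d_19(36, 44569818) = 1/2476099

Step 1 — x − y = 36 − 44569818 = -44569782. Step 2 — v_19(-44569782) = 5 (factor: -44569782 = −(19^5 · 18); the sign does not affect v_p). Step 3 — |x − y|_19 = 19^{-5} = 1/2476099.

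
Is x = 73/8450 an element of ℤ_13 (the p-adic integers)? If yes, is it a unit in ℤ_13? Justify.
x ∉ ℤ_13 (v_13(x) = -2 < 0)

ℤ_13 = {x ∈ ℚ_13 : v_13(x) ≥ 0} and ℤ_13^× = {x ∈ ℤ_13 : v_13(x) = 0}. Here v_13(73/8450) = v_13(num) − v_13(den) = -2; compare against these criteria.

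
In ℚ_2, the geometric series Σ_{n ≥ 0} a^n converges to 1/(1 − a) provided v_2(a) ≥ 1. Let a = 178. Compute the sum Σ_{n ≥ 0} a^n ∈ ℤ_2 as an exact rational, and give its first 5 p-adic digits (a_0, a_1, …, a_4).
Σ a^n = 1/(1 − a) = -1/177;  first 5 digits = (1, 1, 1, 1, 0)

v_2(a) = 1 ≥ 1, so the series converges in ℤ_2 to 1/(1 − a) = 1/(1 − 178) = -1/177. Expand this rational in ℤ_2: compute digits iteratively via d_i = x_i mod 2, x_{i+1} = (x_i − d_i)/2. The first 5 digits are (1, 1, 1, 1, 0).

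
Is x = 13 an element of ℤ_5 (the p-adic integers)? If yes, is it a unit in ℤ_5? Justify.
x ∈ ℤ_5^× (unit); v_5(x) = 0

ℤ_5 = {x ∈ ℚ_5 : v_5(x) ≥ 0} and ℤ_5^× = {x ∈ ℤ_5 : v_5(x) = 0}. Here v_5(13) = v_5(num) − v_5(den) = 0; compare against these criteria.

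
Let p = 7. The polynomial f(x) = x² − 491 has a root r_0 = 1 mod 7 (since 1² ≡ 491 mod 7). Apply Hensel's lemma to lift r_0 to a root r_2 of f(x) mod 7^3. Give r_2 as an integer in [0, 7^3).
r_2 = 246 (mod 343)

Hensel's recurrence: r_{i+1} = r_i − f(r_i)·(f′(r_i))^{-1} mod 7^{i+2}, with f′(x) = 2x. Iterate:
  r_0 = 1 (mod 7)
  r_1 = 1 (mod 49)
  r_2 = 246 (mod 343)
Final: r_2 = 246, and one checks f(r_2) ≡ 0 mod 7^3.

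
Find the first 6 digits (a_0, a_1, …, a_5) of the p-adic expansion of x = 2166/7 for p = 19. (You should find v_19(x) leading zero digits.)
(a_0, …, a_5) = (0, 0, 9, 5, 16, 10)

v_19(2166/7) = 2, so a_0 = ... = a_1 = 0. Factor out: x = 19^2 · u with u = 6/7 a unit in ℤ_19. Expand u iteratively via a_{v+i} = u_i mod 19, u_{i+1} = (u_i − a_{v+i})/19:
  u_0 = 6/7;  a_2 = 9;  u_1 = (u_0 − 9)/19 = -3/7
  u_1 = -3/7;  a_3 = 5;  u_2 = (u_1 − 5)/19 = -2/7
  u_2 = -2/7;  a_4 = 16;  u_3 = (u_2 − 16)/19 = -6/7
  u_3 = -6/7;  a_5 = 10;  u_4 = (u_3 − 10)/19 = -4/7
Digits: (0, 0, 9, 5, 16, 10).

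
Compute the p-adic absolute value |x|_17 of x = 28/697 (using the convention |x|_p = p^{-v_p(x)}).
|28/697|_17 = 17

Step 1 — compute v_17(x) by factoring powers of 17 out of the numerator and denominator: v_17(28/697) = -1. Step 2 — apply |x|_p = p^{-v_p(x)} = 17^{1} = 17.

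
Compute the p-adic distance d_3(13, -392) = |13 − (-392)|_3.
d_3(13, -392) = 1/81

Step 1 — x − y = 13 − (-392) = 405. Step 2 — v_3(405) = 4 (factor: 405 = (3^4 · 5); the sign does not affect v_p). Step 3 — |x − y|_3 = 3^{-4} = 1/81.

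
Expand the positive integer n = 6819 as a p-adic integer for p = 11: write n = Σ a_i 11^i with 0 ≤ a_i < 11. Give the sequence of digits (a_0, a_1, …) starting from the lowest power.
(a_0, a_1, …) = (10, 3, 1, 5)

Repeated division by 11 gives the digits low-to-high: 6819 = 10 + 3·11^1 + 1·11^2 + 5·11^3. Digit sequence: (10, 3, 1, 5).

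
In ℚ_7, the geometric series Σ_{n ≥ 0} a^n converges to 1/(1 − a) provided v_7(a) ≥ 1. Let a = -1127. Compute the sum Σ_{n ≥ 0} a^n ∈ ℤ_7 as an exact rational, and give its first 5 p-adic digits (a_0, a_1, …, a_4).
Σ a^n = 1/(1 − a) = 1/1128;  first 5 digits = (1, 0, 5, 3, 3)

v_7(a) = 2 ≥ 1, so the series converges in ℤ_7 to 1/(1 − a) = 1/(1 − (-1127)) = 1/1128. Expand this rational in ℤ_7: compute digits iteratively via d_i = x_i mod 7, x_{i+1} = (x_i − d_i)/7. The first 5 digits are (1, 0, 5, 3, 3).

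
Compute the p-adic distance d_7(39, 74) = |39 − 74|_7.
d_7(39, 74) = 1/7

Step 1 — x − y = 39 − 74 = -35. Step 2 — v_7(-35) = 1 (factor: -35 = −(7^1 · 5); the sign does not affect v_p). Step 3 — |x − y|_7 = 7^{-1} = 1/7.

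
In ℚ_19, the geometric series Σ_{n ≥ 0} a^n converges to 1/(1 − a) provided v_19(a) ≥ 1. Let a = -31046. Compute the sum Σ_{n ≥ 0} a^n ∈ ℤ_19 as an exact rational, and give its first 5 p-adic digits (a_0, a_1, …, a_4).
Σ a^n = 1/(1 − a) = 1/31047;  first 5 digits = (1, 0, 9, 14, 4)

v_19(a) = 2 ≥ 1, so the series converges in ℤ_19 to 1/(1 − a) = 1/(1 − (-31046)) = 1/31047. Expand this rational in ℤ_19: compute digits iteratively via d_i = x_i mod 19, x_{i+1} = (x_i − d_i)/19. The first 5 digits are (1, 0, 9, 14, 4).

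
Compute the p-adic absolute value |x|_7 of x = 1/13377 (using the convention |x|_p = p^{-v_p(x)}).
|1/13377|_7 = 343

Step 1 — compute v_7(x) by factoring powers of 7 out of the numerator and denominator: v_7(1/13377) = -3. Step 2 — apply |x|_p = p^{-v_p(x)} = 7^{3} = 343.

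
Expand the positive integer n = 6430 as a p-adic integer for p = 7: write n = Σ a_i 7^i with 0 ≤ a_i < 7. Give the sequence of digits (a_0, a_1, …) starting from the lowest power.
(a_0, a_1, …) = (4, 1, 5, 4, 2)

Repeated division by 7 gives the digits low-to-high: 6430 = 4 + 1·7^1 + 5·7^2 + 4·7^3 + 2·7^4. Digit sequence: (4, 1, 5, 4, 2).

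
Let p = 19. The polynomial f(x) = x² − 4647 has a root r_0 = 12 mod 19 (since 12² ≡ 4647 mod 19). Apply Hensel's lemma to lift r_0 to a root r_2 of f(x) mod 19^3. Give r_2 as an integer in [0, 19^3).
r_2 = 2140 (mod 6859)

Hensel's recurrence: r_{i+1} = r_i − f(r_i)·(f′(r_i))^{-1} mod 19^{i+2}, with f′(x) = 2x. Iterate:
  r_0 = 12 (mod 19)
  r_1 = 335 (mod 361)
  r_2 = 2140 (mod 6859)
Final: r_2 = 2140, and one checks f(r_2) ≡ 0 mod 19^3.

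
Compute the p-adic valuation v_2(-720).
v_2(-720) = 4

v_2(n) is the largest exponent k such that 2^k divides n. Factor out: -720 = -2^4 · 45. (Sign doesn't affect v_p.) So v_2(-720) = 4.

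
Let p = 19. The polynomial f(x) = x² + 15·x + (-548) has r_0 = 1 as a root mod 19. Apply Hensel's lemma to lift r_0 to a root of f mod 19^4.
r_3 = 12009 (mod 130321)

Hensel: r_{i+1} = r_i − f(r_i)·(f′(r_i))^{-1} mod 19^{i+2}, f′(x) = 2x + 15. Iterate:
  r_0 = 1 (mod 19)
  r_1 = 96 (mod 361)
  r_2 = 5150 (mod 6859)
  r_3 = 12009 (mod 130321)
Final: r = 12009 satisfies f(r) ≡ 0 mod 19^4.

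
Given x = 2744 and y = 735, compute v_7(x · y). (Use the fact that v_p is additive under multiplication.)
v_7(2016840) = 5

v_p(x) = 3 (factor: 2744 = 7^3 · 8); v_p(y) = 2 (factor: 735 = 7^2 · 15). Additivity: v_p(xy) = v_p(x) + v_p(y) = 3 + 2 = 5. (Direct check: xy = 2016840 = 7^5 · (120).)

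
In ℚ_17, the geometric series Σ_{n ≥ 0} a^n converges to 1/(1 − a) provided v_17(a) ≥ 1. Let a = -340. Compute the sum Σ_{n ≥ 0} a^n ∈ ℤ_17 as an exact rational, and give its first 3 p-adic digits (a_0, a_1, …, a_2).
Σ a^n = 1/(1 − a) = 1/341;  first 3 digits = (1, 14, 7)

v_17(a) = 1 ≥ 1, so the series converges in ℤ_17 to 1/(1 − a) = 1/(1 − (-340)) = 1/341. Expand this rational in ℤ_17: compute digits iteratively via d_i = x_i mod 17, x_{i+1} = (x_i − d_i)/17. The first 3 digits are (1, 14, 7).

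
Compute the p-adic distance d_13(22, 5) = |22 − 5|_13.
d_13(22, 5) = 1

Step 1 — x − y = 22 − 5 = 17. Step 2 — v_13(17) = 0 (factor: 17 = (13^0 · 17); the sign does not affect v_p). Step 3 — |x − y|_13 = 13^{0} = 1.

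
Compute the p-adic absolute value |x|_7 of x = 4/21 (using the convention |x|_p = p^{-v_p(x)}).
|4/21|_7 = 7

Step 1 — compute v_7(x) by factoring powers of 7 out of the numerator and denominator: v_7(4/21) = -1. Step 2 — apply |x|_p = p^{-v_p(x)} = 7^{1} = 7.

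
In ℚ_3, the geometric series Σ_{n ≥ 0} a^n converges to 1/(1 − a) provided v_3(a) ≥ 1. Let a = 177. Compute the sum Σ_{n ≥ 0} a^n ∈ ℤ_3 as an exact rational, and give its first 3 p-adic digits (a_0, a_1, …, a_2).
Σ a^n = 1/(1 − a) = -1/176;  first 3 digits = (1, 2, 2)

v_3(a) = 1 ≥ 1, so the series converges in ℤ_3 to 1/(1 − a) = 1/(1 − 177) = -1/176. Expand this rational in ℤ_3: compute digits iteratively via d_i = x_i mod 3, x_{i+1} = (x_i − d_i)/3. The first 3 digits are (1, 2, 2).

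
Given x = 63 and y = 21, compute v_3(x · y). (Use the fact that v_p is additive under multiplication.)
v_3(1323) = 3

v_p(x) = 2 (factor: 63 = 3^2 · 7); v_p(y) = 1 (factor: 21 = 3^1 · 7). Additivity: v_p(xy) = v_p(x) + v_p(y) = 2 + 1 = 3. (Direct check: xy = 1323 = 3^3 · (49).)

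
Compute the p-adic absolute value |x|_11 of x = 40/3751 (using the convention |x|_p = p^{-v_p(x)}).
|40/3751|_11 = 121

Step 1 — compute v_11(x) by factoring powers of 11 out of the numerator and denominator: v_11(40/3751) = -2. Step 2 — apply |x|_p = p^{-v_p(x)} = 11^{2} = 121.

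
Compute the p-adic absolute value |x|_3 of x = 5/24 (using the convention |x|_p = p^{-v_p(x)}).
|5/24|_3 = 3

Step 1 — compute v_3(x) by factoring powers of 3 out of the numerator and denominator: v_3(5/24) = -1. Step 2 — apply |x|_p = p^{-v_p(x)} = 3^{1} = 3.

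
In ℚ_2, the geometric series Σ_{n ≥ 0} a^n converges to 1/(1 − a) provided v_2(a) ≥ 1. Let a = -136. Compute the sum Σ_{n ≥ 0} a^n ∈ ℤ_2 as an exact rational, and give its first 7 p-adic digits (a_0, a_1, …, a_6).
Σ a^n = 1/(1 − a) = 1/137;  first 7 digits = (1, 0, 0, 1, 1, 1, 0)

v_2(a) = 3 ≥ 1, so the series converges in ℤ_2 to 1/(1 − a) = 1/(1 − (-136)) = 1/137. Expand this rational in ℤ_2: compute digits iteratively via d_i = x_i mod 2, x_{i+1} = (x_i − d_i)/2. The first 7 digits are (1, 0, 0, 1, 1, 1, 0).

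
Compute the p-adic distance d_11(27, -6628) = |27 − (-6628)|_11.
d_11(27, -6628) = 1/1331

Step 1 — x − y = 27 − (-6628) = 6655. Step 2 — v_11(6655) = 3 (factor: 6655 = (11^3 · 5); the sign does not affect v_p). Step 3 — |x − y|_11 = 11^{-3} = 1/1331.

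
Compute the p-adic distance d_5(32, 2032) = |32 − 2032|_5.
d_5(32, 2032) = 1/125

Step 1 — x − y = 32 − 2032 = -2000. Step 2 — v_5(-2000) = 3 (factor: -2000 = −(5^3 · 16); the sign does not affect v_p). Step 3 — |x − y|_5 = 5^{-3} = 1/125.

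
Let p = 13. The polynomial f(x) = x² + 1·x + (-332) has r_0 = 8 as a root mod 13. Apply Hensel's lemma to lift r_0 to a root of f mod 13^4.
r_3 = 26268 (mod 28561)

Hensel: r_{i+1} = r_i − f(r_i)·(f′(r_i))^{-1} mod 13^{i+2}, f′(x) = 2x + 1. Iterate:
  r_0 = 8 (mod 13)
  r_1 = 73 (mod 169)
  r_2 = 2101 (mod 2197)
  r_3 = 26268 (mod 28561)
Final: r = 26268 satisfies f(r) ≡ 0 mod 13^4.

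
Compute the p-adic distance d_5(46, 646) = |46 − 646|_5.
d_5(46, 646) = 1/25

Step 1 — x − y = 46 − 646 = -600. Step 2 — v_5(-600) = 2 (factor: -600 = −(5^2 · 24); the sign does not affect v_p). Step 3 — |x − y|_5 = 5^{-2} = 1/25.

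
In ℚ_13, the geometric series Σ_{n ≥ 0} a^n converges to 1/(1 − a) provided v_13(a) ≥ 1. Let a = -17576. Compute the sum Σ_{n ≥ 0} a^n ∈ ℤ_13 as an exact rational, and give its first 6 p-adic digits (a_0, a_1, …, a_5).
Σ a^n = 1/(1 − a) = 1/17577;  first 6 digits = (1, 0, 0, 5, 12, 12)

v_13(a) = 3 ≥ 1, so the series converges in ℤ_13 to 1/(1 − a) = 1/(1 − (-17576)) = 1/17577. Expand this rational in ℤ_13: compute digits iteratively via d_i = x_i mod 13, x_{i+1} = (x_i − d_i)/13. The first 6 digits are (1, 0, 0, 5, 12, 12).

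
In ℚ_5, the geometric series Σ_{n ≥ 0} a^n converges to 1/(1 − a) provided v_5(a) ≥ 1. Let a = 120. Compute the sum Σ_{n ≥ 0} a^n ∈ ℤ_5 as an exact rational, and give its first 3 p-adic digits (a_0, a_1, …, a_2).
Σ a^n = 1/(1 − a) = -1/119;  first 3 digits = (1, 4, 0)

v_5(a) = 1 ≥ 1, so the series converges in ℤ_5 to 1/(1 − a) = 1/(1 − 120) = -1/119. Expand this rational in ℤ_5: compute digits iteratively via d_i = x_i mod 5, x_{i+1} = (x_i − d_i)/5. The first 3 digits are (1, 4, 0).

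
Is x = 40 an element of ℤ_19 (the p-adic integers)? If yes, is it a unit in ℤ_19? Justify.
x ∈ ℤ_19^× (unit); v_19(x) = 0

ℤ_19 = {x ∈ ℚ_19 : v_19(x) ≥ 0} and ℤ_19^× = {x ∈ ℤ_19 : v_19(x) = 0}. Here v_19(40) = v_19(num) − v_19(den) = 0; compare against these criteria.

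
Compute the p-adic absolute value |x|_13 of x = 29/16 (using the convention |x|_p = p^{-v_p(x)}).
|29/16|_13 = 1

Step 1 — compute v_13(x) by factoring powers of 13 out of the numerator and denominator: v_13(29/16) = 0. Step 2 — apply |x|_p = p^{-v_p(x)} = 13^{0} = 1.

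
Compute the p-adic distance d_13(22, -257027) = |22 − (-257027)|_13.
d_13(22, -257027) = 1/28561

Step 1 — x − y = 22 − (-257027) = 257049. Step 2 — v_13(257049) = 4 (factor: 257049 = (13^4 · 9); the sign does not affect v_p). Step 3 — |x − y|_13 = 13^{-4} = 1/28561.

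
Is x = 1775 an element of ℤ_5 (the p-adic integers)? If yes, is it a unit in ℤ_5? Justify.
x ∈ ℤ_5 but not a unit; v_5(x) = 2 > 0

ℤ_5 = {x ∈ ℚ_5 : v_5(x) ≥ 0} and ℤ_5^× = {x ∈ ℤ_5 : v_5(x) = 0}. Here v_5(1775) = v_5(num) − v_5(den) = 2; compare against these criteria.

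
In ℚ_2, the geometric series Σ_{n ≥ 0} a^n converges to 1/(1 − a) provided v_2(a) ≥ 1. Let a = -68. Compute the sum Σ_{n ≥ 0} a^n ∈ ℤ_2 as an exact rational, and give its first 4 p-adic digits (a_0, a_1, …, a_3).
Σ a^n = 1/(1 − a) = 1/69;  first 4 digits = (1, 0, 1, 1)

v_2(a) = 2 ≥ 1, so the series converges in ℤ_2 to 1/(1 − a) = 1/(1 − (-68)) = 1/69. Expand this rational in ℤ_2: compute digits iteratively via d_i = x_i mod 2, x_{i+1} = (x_i − d_i)/2. The first 4 digits are (1, 0, 1, 1).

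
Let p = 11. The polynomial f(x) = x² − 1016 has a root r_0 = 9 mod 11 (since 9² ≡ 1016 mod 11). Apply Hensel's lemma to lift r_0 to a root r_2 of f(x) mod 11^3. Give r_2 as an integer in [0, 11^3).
r_2 = 108 (mod 1331)

Hensel's recurrence: r_{i+1} = r_i − f(r_i)·(f′(r_i))^{-1} mod 11^{i+2}, with f′(x) = 2x. Iterate:
  r_0 = 9 (mod 11)
  r_1 = 108 (mod 121)
  r_2 = 108 (mod 1331)
Final: r_2 = 108, and one checks f(r_2) ≡ 0 mod 11^3.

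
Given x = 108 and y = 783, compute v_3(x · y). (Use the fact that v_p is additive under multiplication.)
v_3(84564) = 6

v_p(x) = 3 (factor: 108 = 3^3 · 4); v_p(y) = 3 (factor: 783 = 3^3 · 29). Additivity: v_p(xy) = v_p(x) + v_p(y) = 3 + 3 = 6. (Direct check: xy = 84564 = 3^6 · (116).)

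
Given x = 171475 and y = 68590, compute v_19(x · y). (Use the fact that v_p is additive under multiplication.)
v_19(11761470250) = 6

v_p(x) = 3 (factor: 171475 = 19^3 · 25); v_p(y) = 3 (factor: 68590 = 19^3 · 10). Additivity: v_p(xy) = v_p(x) + v_p(y) = 3 + 3 = 6. (Direct check: xy = 11761470250 = 19^6 · (250).)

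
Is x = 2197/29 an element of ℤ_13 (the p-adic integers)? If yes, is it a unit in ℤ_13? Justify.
x ∈ ℤ_13 but not a unit; v_13(x) = 3 > 0

ℤ_13 = {x ∈ ℚ_13 : v_13(x) ≥ 0} and ℤ_13^× = {x ∈ ℤ_13 : v_13(x) = 0}. Here v_13(2197/29) = v_13(num) − v_13(den) = 3; compare against these criteria.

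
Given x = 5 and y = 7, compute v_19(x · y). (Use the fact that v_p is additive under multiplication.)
v_19(35) = 0

v_p(x) = 0 (factor: 5 = 19^0 · 5); v_p(y) = 0 (factor: 7 = 19^0 · 7). Additivity: v_p(xy) = v_p(x) + v_p(y) = 0 + 0 = 0. (Direct check: xy = 35 = 19^0 · (35).)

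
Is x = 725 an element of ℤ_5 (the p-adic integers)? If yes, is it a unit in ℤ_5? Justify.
x ∈ ℤ_5 but not a unit; v_5(x) = 2 > 0

ℤ_5 = {x ∈ ℚ_5 : v_5(x) ≥ 0} and ℤ_5^× = {x ∈ ℤ_5 : v_5(x) = 0}. Here v_5(725) = v_5(num) − v_5(den) = 2; compare against these criteria.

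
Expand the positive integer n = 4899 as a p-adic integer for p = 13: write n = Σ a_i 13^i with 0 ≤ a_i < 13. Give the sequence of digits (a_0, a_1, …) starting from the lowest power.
(a_0, a_1, …) = (11, 12, 2, 2)

Repeated division by 13 gives the digits low-to-high: 4899 = 11 + 12·13^1 + 2·13^2 + 2·13^3. Digit sequence: (11, 12, 2, 2).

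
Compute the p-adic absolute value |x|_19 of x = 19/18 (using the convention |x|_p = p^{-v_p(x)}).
|19/18|_19 = 1/19

Step 1 — compute v_19(x) by factoring powers of 19 out of the numerator and denominator: v_19(19/18) = 1. Step 2 — apply |x|_p = p^{-v_p(x)} = 19^{-1} = 1/19.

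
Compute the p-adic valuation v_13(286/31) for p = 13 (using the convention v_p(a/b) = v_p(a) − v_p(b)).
v_13(286/31) = 1

Factor powers of 13 from the numerator and denominator of the reduced fraction: 286 = 13^1 · 22 and 31 = 13^0 · 31. Apply v_p(a/b) = v_p(a) − v_p(b): v_13(286/31) = 1 − 0 = 1.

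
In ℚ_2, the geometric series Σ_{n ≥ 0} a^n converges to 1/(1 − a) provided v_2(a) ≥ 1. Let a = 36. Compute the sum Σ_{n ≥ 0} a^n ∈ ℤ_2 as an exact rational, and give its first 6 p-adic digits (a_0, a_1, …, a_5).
Σ a^n = 1/(1 − a) = -1/35;  first 6 digits = (1, 0, 1, 0, 1, 1)

v_2(a) = 2 ≥ 1, so the series converges in ℤ_2 to 1/(1 − a) = 1/(1 − 36) = -1/35. Expand this rational in ℤ_2: compute digits iteratively via d_i = x_i mod 2, x_{i+1} = (x_i − d_i)/2. The first 6 digits are (1, 0, 1, 0, 1, 1).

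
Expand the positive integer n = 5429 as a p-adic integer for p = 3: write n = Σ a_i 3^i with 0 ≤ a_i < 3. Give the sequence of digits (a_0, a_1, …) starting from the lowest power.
(a_0, a_1, …) = (2, 0, 0, 0, 1, 1, 1, 2)

Repeated division by 3 gives the digits low-to-high: 5429 = 2 + 1·3^4 + 1·3^5 + 1·3^6 + 2·3^7. Digit sequence: (2, 0, 0, 0, 1, 1, 1, 2).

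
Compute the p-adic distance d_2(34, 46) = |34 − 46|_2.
d_2(34, 46) = 1/4

Step 1 — x − y = 34 − 46 = -12. Step 2 — v_2(-12) = 2 (factor: -12 = −(2^2 · 3); the sign does not affect v_p). Step 3 — |x − y|_2 = 2^{-2} = 1/4.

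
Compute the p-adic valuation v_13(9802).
v_13(9802) = 2

v_13(n) is the largest exponent k such that 13^k divides n. Factor out: 9802 = 13^2 · 58. (Sign doesn't affect v_p.) So v_13(9802) = 2.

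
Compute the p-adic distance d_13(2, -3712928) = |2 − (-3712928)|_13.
d_13(2, -3712928) = 1/371293

Step 1 — x − y = 2 − (-3712928) = 3712930. Step 2 — v_13(3712930) = 5 (factor: 3712930 = (13^5 · 10); the sign does not affect v_p). Step 3 — |x − y|_13 = 13^{-5} = 1/371293.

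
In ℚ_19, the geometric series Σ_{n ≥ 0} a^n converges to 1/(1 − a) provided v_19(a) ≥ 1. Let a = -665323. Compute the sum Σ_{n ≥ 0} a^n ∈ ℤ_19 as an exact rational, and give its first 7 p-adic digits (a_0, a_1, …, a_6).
Σ a^n = 1/(1 − a) = 1/665324;  first 7 digits = (1, 0, 0, 17, 13, 18, 3)

v_19(a) = 3 ≥ 1, so the series converges in ℤ_19 to 1/(1 − a) = 1/(1 − (-665323)) = 1/665324. Expand this rational in ℤ_19: compute digits iteratively via d_i = x_i mod 19, x_{i+1} = (x_i − d_i)/19. The first 7 digits are (1, 0, 0, 17, 13, 18, 3).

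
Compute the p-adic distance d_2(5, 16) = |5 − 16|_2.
d_2(5, 16) = 1

Step 1 — x − y = 5 − 16 = -11. Step 2 — v_2(-11) = 0 (factor: -11 = −(2^0 · 11); the sign does not affect v_p). Step 3 — |x − y|_2 = 2^{0} = 1.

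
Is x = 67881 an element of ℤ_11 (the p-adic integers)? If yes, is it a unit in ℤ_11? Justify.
x ∈ ℤ_11 but not a unit; v_11(x) = 3 > 0

ℤ_11 = {x ∈ ℚ_11 : v_11(x) ≥ 0} and ℤ_11^× = {x ∈ ℤ_11 : v_11(x) = 0}. Here v_11(67881) = v_11(num) − v_11(den) = 3; compare against these criteria.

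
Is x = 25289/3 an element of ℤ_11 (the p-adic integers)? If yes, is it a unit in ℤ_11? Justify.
x ∈ ℤ_11 but not a unit; v_11(x) = 3 > 0

ℤ_11 = {x ∈ ℚ_11 : v_11(x) ≥ 0} and ℤ_11^× = {x ∈ ℤ_11 : v_11(x) = 0}. Here v_11(25289/3) = v_11(num) − v_11(den) = 3; compare against these criteria.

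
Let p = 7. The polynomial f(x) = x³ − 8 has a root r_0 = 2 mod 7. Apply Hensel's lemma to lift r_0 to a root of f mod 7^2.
r_1 = 2 (mod 49)

Hensel: r_{i+1} = r_i − f(r_i)/f′(r_i) mod 7^{i+2}, where f′(x) = 3x². Iterate:
  r_0 = 2 (mod 7)
  r_1 = 2 (mod 49)
Final: r = 2 with f(r) ≡ 0 mod 7^2.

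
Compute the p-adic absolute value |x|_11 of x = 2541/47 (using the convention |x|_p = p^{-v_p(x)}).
|2541/47|_11 = 1/121

Step 1 — compute v_11(x) by factoring powers of 11 out of the numerator and denominator: v_11(2541/47) = 2. Step 2 — apply |x|_p = p^{-v_p(x)} = 11^{-2} = 1/121.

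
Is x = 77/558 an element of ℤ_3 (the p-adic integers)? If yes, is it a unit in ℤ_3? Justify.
x ∉ ℤ_3 (v_3(x) = -2 < 0)

ℤ_3 = {x ∈ ℚ_3 : v_3(x) ≥ 0} and ℤ_3^× = {x ∈ ℤ_3 : v_3(x) = 0}. Here v_3(77/558) = v_3(num) − v_3(den) = -2; compare against these criteria.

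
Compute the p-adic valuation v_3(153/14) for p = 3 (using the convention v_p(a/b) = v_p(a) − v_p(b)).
v_3(153/14) = 2

Factor powers of 3 from the numerator and denominator of the reduced fraction: 153 = 3^2 · 17 and 14 = 3^0 · 14. Apply v_p(a/b) = v_p(a) − v_p(b): v_3(153/14) = 2 − 0 = 2.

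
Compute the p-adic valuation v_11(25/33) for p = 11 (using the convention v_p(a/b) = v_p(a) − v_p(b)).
v_11(25/33) = -1

Factor powers of 11 from the numerator and denominator of the reduced fraction: 25 = 11^0 · 25 and 33 = 11^1 · 3. Apply v_p(a/b) = v_p(a) − v_p(b): v_11(25/33) = 0 − 1 = -1.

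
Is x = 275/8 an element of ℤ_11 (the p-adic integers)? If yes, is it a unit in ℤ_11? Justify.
x ∈ ℤ_11 but not a unit; v_11(x) = 1 > 0

ℤ_11 = {x ∈ ℚ_11 : v_11(x) ≥ 0} and ℤ_11^× = {x ∈ ℤ_11 : v_11(x) = 0}. Here v_11(275/8) = v_11(num) − v_11(den) = 1; compare against these criteria.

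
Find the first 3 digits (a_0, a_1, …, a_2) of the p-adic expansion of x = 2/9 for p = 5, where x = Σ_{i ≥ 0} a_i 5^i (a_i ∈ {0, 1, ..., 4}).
(a_0, …, a_2) = (3, 0, 1)

v_5(2/9) = 0 (numerator and denominator both coprime to 5), so x ∈ ℤ_5^×. Compute digits iteratively via a_i = x_i mod 5, x_{i+1} = (x_i − a_i)/5, with x_0 = x:
  x_0 = 2/9;  a_0 = 3;  x_1 = (x_0 − 3)/5 = -5/9
  x_1 = -5/9;  a_1 = 0;  x_2 = (x_1 − 0)/5 = -1/9
  x_2 = -1/9;  a_2 = 1;  x_3 = (x_2 − 1)/5 = -2/9
Digits: (3, 0, 1).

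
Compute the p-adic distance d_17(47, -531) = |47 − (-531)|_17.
d_17(47, -531) = 1/289

Step 1 — x − y = 47 − (-531) = 578. Step 2 — v_17(578) = 2 (factor: 578 = (17^2 · 2); the sign does not affect v_p). Step 3 — |x − y|_17 = 17^{-2} = 1/289.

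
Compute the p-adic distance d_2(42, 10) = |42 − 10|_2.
d_2(42, 10) = 1/32

Step 1 — x − y = 42 − 10 = 32. Step 2 — v_2(32) = 5 (factor: 32 = (2^5 · 1); the sign does not affect v_p). Step 3 — |x − y|_2 = 2^{-5} = 1/32.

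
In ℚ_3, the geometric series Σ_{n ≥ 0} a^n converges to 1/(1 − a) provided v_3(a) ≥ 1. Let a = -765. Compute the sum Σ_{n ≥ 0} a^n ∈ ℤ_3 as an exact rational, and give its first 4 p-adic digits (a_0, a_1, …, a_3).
Σ a^n = 1/(1 − a) = 1/766;  first 4 digits = (1, 0, 2, 1)

v_3(a) = 2 ≥ 1, so the series converges in ℤ_3 to 1/(1 − a) = 1/(1 − (-765)) = 1/766. Expand this rational in ℤ_3: compute digits iteratively via d_i = x_i mod 3, x_{i+1} = (x_i − d_i)/3. The first 4 digits are (1, 0, 2, 1).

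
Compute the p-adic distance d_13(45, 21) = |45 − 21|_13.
d_13(45, 21) = 1

Step 1 — x − y = 45 − 21 = 24. Step 2 — v_13(24) = 0 (factor: 24 = (13^0 · 24); the sign does not affect v_p). Step 3 — |x − y|_13 = 13^{0} = 1.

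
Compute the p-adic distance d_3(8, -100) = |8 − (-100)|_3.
d_3(8, -100) = 1/27

Step 1 — x − y = 8 − (-100) = 108. Step 2 — v_3(108) = 3 (factor: 108 = (3^3 · 4); the sign does not affect v_p). Step 3 — |x − y|_3 = 3^{-3} = 1/27.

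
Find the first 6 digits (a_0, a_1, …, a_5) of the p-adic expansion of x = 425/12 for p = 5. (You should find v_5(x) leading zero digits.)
(a_0, …, a_5) = (0, 0, 1, 3, 4, 2)

v_5(425/12) = 2, so a_0 = ... = a_1 = 0. Factor out: x = 5^2 · u with u = 17/12 a unit in ℤ_5. Expand u iteratively via a_{v+i} = u_i mod 5, u_{i+1} = (u_i − a_{v+i})/5:
  u_0 = 17/12;  a_2 = 1;  u_1 = (u_0 − 1)/5 = 1/12
  u_1 = 1/12;  a_3 = 3;  u_2 = (u_1 − 3)/5 = -7/12
  u_2 = -7/12;  a_4 = 4;  u_3 = (u_2 − 4)/5 = -11/12
  u_3 = -11/12;  a_5 = 2;  u_4 = (u_3 − 2)/5 = -7/12
Digits: (0, 0, 1, 3, 4, 2).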